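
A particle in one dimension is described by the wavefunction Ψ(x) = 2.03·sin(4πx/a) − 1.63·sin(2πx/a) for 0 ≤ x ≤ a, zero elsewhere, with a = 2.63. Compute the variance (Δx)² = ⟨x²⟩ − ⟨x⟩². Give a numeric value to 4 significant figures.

0.2246

Compute ⟨x⟩ and ⟨x²⟩ separately, then (Δx)² = ⟨x²⟩ − ⟨x⟩².
On 0 ≤ x ≤ a (j ≠ l): ∫sin²(jπx/a) dx = a/2, ∫sin(jπx/a)·sin(lπx/a) dx = 0; diagonal moments ∫x·sin²(jπx/a) dx = a²/4, ∫x²·sin²(jπx/a) dx = a³·(1/6 − 1/(4j²π²)); cross terms ∫x·sin(jπx/a)·sin(lπx/a) dx = 0 for j + l even and −4jla²/(π²(j² − l²)²) for j + l odd, ∫x²·sin(jπx/a)·sin(lπx/a) dx = (−1)^(j+l)·4jla³/(π²(j² − l²)²); higher powers the same way via product-to-sum and parts.
Normalization: ∫|Ψ|² dx = 8.9128.
⟨x⟩ = 1.3150 and ⟨x²⟩ = 1.9539.
(Δx)² = 1.9539 − (1.3150)² = 0.22463.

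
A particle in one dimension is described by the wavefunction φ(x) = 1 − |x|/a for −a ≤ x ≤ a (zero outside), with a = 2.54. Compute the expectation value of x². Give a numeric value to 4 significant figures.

⟨x²⟩ = ∫ x²·|φ|² dx / ∫|φ|² dx (integrals over the domain).
φ is even, so ∫ over [−a, a] = 2∫₀ᵃ with φ = 1 − x/a there: ∫₀ᵃ (1 − x/a)² dx = a/3, ∫₀ᵃ x²(1 − x/a)² dx = a³/30, ∫₀ᵃ x⁴(1 − x/a)² dx = a⁵/105.
State is unnormalized: ∫|φ|² dx = 1.6933, and ∫φ*·x²·φ dx = 1.0925, so ⟨x²⟩ = 1.0925 / 1.6933.
⟨x²⟩ = 0.64516.

0.6452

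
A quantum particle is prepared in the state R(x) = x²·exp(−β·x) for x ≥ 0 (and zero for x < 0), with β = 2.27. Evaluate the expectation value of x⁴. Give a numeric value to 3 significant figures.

3.95

⟨x⁴⟩ = ∫ x⁴·|R|² dx / ∫|R|² dx (integrals over the domain).
Every integrand reduces to terms xʲ·e^(−2βx) on [0, ∞); use ∫₀^∞ xʲ·e^(−2βx) dx = j!/(2β)^(j+1).
State is unnormalized: ∫|R|² dx = 0.012443, and ∫R*·x⁴·R dx = 0.049206, so ⟨x⁴⟩ = 0.049206 / 0.012443.
⟨x⁴⟩ = 3.9544.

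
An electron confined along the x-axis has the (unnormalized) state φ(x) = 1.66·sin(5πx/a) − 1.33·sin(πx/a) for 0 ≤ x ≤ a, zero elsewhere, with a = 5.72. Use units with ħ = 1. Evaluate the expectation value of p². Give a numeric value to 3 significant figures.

p² φ = −ħ² d²φ/dx²; ⟨p²⟩ = −ħ² ∫ φ*·φ'' dx / ∫|φ|² dx.
d²/dx² sin(jπx/a) = −(jπ/a)²·sin(jπx/a); on 0 ≤ x ≤ a, ∫sin²(jπx/a) dx = a/2 and ∫sin(jπx/a)·sin(lπx/a) dx = 0 for j ≠ l, so only diagonal terms survive in ∫|φ|² and ∫φ·φ″; ∫φ·φ′ dx = [φ²/2] between the walls = 0.
State is unnormalized: ∫|φ|² dx = 12.940, and ∫φ*·(−ħ² φ'') dx = 60.959, so ⟨p²⟩ = 60.959 / 12.940.
⟨p²⟩ = 4.7109.

4.71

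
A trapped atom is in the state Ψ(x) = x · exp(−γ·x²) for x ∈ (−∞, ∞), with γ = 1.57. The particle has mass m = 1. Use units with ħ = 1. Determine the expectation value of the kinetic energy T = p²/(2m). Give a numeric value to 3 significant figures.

2.36

T = −(ħ²/2m) d²/dx², so ⟨T⟩ = −(ħ²/2m) ∫ Ψ*·Ψ'' dx / ∫|Ψ|² dx; with m = 1.
Expand each integrand as polynomial × e^(−2γx²) and use ∫x^(2j)·e^(−2γx²) dx = (2j−1)!!/(4γ)^j · √(π/(2γ)), odd powers → 0; here √(π/(2γ)) = 1.0003. Differentiate with the product rule, d/dx e^(−γx²) = −2γx·e^(−γx²).
State is unnormalized: ∫|Ψ|² dx = 0.15928, and ∫Ψ*·(−ħ²/2m · Ψ'') dx = 0.37510, so ⟨T⟩ = 0.37510 / 0.15928.
⟨T⟩ = 2.3550.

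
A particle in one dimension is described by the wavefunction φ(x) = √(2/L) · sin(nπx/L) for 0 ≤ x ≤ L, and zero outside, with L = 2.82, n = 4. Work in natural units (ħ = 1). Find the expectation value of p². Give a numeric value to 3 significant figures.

p² φ = −ħ² d²φ/dx²; ⟨p²⟩ = −ħ² ∫ φ*·φ'' dx.
d/dx sin(nπx/L) = (nπ/L)·cos(nπx/L) and d²/dx² sin(nπx/L) = −(nπ/L)²·sin(nπx/L); on 0 ≤ x ≤ L, ∫sin²(nπx/L) dx = L/2 and ∫sin(nπx/L)·cos(nπx/L) dx = 0.
⟨p²⟩ = 19.857.

19.9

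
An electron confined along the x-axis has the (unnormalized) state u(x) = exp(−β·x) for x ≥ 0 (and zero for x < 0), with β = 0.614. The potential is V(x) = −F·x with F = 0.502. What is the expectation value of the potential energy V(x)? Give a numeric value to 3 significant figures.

⟨V⟩ = ∫ V(x)·|u|² dx / ∫|u|² dx.
Every integrand reduces to terms xʲ·e^(−2βx) on [0, ∞); use ∫₀^∞ xʲ·e^(−2βx) dx = j!/(2β)^(j+1).
State is unnormalized: ∫|u|² dx = 0.81433, and ∫u*·V(x)·u dx = -0.33289, so ⟨V⟩ = -0.33289 / 0.81433.
⟨V⟩ = -0.40879.

-0.409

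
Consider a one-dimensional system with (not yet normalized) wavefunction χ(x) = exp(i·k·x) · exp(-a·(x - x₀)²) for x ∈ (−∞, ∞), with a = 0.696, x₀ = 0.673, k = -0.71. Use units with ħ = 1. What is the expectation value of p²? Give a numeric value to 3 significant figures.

p² χ = −ħ² d²χ/dx²; ⟨p²⟩ = −ħ² ∫ χ*·χ'' dx / ∫|χ|² dx.
Gaussian moments (u = x − x₀): ∫u^(2j)·e^(−2au²) du = (2j−1)!!/(4a)^j · √(π/(2a)), odd powers integrate to 0; here √(π/(2a)) = 1.5023. Derivatives: χ′ = (ik − 2au)·χ, χ″ = ((ik − 2au)² − 2a)·χ; the odd-in-u pieces drop out.
State is unnormalized: ∫|χ|² dx = 1.5023, and ∫χ*·(−ħ² χ'') dx = 1.8029, so ⟨p²⟩ = 1.8029 / 1.5023.
⟨p²⟩ = 1.2001.

1.20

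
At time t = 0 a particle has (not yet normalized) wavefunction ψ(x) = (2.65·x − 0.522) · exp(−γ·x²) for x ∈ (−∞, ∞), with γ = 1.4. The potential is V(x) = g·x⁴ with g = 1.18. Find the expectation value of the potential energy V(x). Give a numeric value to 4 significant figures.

⟨V⟩ = ∫ V(x)·|ψ|² dx / ∫|ψ|² dx.
Expand each integrand as polynomial × e^(−2γx²) and use ∫x^(2j)·e^(−2γx²) dx = (2j−1)!!/(4γ)^j · √(π/(2γ)), odd powers → 0; here √(π/(2γ)) = 1.0592.
State is unnormalized: ∫|ψ|² dx = 1.6169, and ∫ψ*·V(x)·ψ dx = 0.78230, so ⟨V⟩ = 0.78230 / 1.6169.
⟨V⟩ = 0.48381.

0.4838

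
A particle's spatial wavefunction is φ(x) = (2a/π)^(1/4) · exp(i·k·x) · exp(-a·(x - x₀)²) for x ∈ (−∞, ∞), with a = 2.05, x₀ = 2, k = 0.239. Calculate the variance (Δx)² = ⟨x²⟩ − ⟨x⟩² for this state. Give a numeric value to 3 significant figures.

0.122

Compute ⟨x⟩ and ⟨x²⟩ separately, then (Δx)² = ⟨x²⟩ − ⟨x⟩².
Gaussian moments (u = x − x₀): ∫u^(2j)·e^(−2au²) du = (2j−1)!!/(4a)^j · √(π/(2a)), odd powers integrate to 0; here √(π/(2a)) = 0.87535.
⟨x⟩ = 2.0000 and ⟨x²⟩ = 4.1220.
(Δx)² = 4.1220 − (2.0000)² = 0.12195.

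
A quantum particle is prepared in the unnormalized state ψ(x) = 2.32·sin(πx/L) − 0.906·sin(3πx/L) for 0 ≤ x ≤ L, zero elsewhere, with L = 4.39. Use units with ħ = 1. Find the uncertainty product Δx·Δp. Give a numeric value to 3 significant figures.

Δx = √(⟨x²⟩−⟨x⟩²), Δp = √(⟨p²⟩−⟨p⟩²).
On 0 ≤ x ≤ L (j ≠ l): ∫sin²(jπx/L) dx = L/2, ∫sin(jπx/L)·sin(lπx/L) dx = 0; diagonal moments ∫x·sin²(jπx/L) dx = L²/4, ∫x²·sin²(jπx/L) dx = L³·(1/6 − 1/(4j²π²)); cross terms ∫x·sin(jπx/L)·sin(lπx/L) dx = 0 for j + l even and −4jlL²/(π²(j² − l²)²) for j + l odd, ∫x²·sin(jπx/L)·sin(lπx/L) dx = (−1)^(j+l)·4jlL³/(π²(j² − l²)²); higher powers the same way via product-to-sum and parts. d²/dx² sin(jπx/L) = −(jπ/L)²·sin(jπx/L); on 0 ≤ x ≤ L, ∫sin²(jπx/L) dx = L/2 and ∫sin(jπx/L)·sin(lπx/L) dx = 0 for j ≠ l, so only diagonal terms survive in ∫|ψ|² and ∫ψ·ψ″; ∫ψ·ψ′ dx = [ψ²/2] between the walls = 0.
Normalization: ∫|ψ|² dx = 13.616.
⟨x⟩ = 2.1950, ⟨x²⟩ = 5.0663 ⇒ Δx = 0.49827.
⟨p⟩ = 0.0000, ⟨p²⟩ = 1.0542 ⇒ Δp = 1.0268.
Δx·Δp = 0.51161.

0.512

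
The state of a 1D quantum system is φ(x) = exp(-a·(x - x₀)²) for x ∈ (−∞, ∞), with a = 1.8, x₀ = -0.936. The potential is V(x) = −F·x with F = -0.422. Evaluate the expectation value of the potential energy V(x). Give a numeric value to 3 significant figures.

⟨V⟩ = ∫ V(x)·|φ|² dx / ∫|φ|² dx.
Gaussian moments (u = x − x₀): ∫u^(2j)·e^(−2au²) du = (2j−1)!!/(4a)^j · √(π/(2a)), odd powers integrate to 0; here √(π/(2a)) = 0.93417.
State is unnormalized: ∫|φ|² dx = 0.93417, and ∫φ*·V(x)·φ dx = -0.36899, so ⟨V⟩ = -0.36899 / 0.93417.
⟨V⟩ = -0.39499.

-0.395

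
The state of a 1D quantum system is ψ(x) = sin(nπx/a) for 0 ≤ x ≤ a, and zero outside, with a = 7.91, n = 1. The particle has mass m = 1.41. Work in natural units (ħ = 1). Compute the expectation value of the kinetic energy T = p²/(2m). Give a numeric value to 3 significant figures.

T = −(ħ²/2m) d²/dx², so ⟨T⟩ = −(ħ²/2m) ∫ ψ*·ψ'' dx / ∫|ψ|² dx; with m = 1.41.
d/dx sin(nπx/a) = (nπ/a)·cos(nπx/a) and d²/dx² sin(nπx/a) = −(nπ/a)²·sin(nπx/a); on 0 ≤ x ≤ a, ∫sin²(nπx/a) dx = a/2 and ∫sin(nπx/a)·cos(nπx/a) dx = 0.
State is unnormalized: ∫|ψ|² dx = 3.9550, and ∫ψ*·(−ħ²/2m · ψ'') dx = 0.22123, so ⟨T⟩ = 0.22123 / 3.9550.
⟨T⟩ = 0.055937.

0.0559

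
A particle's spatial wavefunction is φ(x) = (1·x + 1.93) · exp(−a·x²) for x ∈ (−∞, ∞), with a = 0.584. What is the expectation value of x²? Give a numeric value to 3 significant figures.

⟨x²⟩ = ∫ x²·|φ|² dx / ∫|φ|² dx (integrals over the domain).
Expand each integrand as polynomial × e^(−2ax²) and use ∫x^(2j)·e^(−2ax²) dx = (2j−1)!!/(4a)^j · √(π/(2a)), odd powers → 0; here √(π/(2a)) = 1.6400.
State is unnormalized: ∫|φ|² dx = 6.8110, and ∫φ*·x²·φ dx = 3.5168, so ⟨x²⟩ = 3.5168 / 6.8110.
⟨x²⟩ = 0.51633.

0.516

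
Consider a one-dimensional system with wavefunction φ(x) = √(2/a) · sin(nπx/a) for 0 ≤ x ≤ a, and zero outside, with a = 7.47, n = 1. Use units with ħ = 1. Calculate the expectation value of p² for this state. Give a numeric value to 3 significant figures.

0.177

p² φ = −ħ² d²φ/dx²; ⟨p²⟩ = −ħ² ∫ φ*·φ'' dx.
d/dx sin(nπx/a) = (nπ/a)·cos(nπx/a) and d²/dx² sin(nπx/a) = −(nπ/a)²·sin(nπx/a); on 0 ≤ x ≤ a, ∫sin²(nπx/a) dx = a/2 and ∫sin(nπx/a)·cos(nπx/a) dx = 0.
⟨p²⟩ = 0.17687.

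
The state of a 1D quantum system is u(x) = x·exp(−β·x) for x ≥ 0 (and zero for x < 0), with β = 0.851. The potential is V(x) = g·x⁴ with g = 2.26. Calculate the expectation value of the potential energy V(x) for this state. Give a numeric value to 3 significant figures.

⟨V⟩ = ∫ V(x)·|u|² dx / ∫|u|² dx.
Every integrand reduces to terms xʲ·e^(−2βx) on [0, ∞); use ∫₀^∞ xʲ·e^(−2βx) dx = j!/(2β)^(j+1).
State is unnormalized: ∫|u|² dx = 0.40565, and ∫u*·V(x)·u dx = 39.330, so ⟨V⟩ = 39.330 / 0.40565.
⟨V⟩ = 96.956.

97.0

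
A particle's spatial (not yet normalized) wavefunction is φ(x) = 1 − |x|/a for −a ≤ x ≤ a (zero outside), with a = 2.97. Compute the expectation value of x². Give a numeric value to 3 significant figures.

0.882

⟨x²⟩ = ∫ x²·|φ|² dx / ∫|φ|² dx (integrals over the domain).
φ is even, so ∫ over [−a, a] = 2∫₀ᵃ with φ = 1 − x/a there: ∫₀ᵃ (1 − x/a)² dx = a/3, ∫₀ᵃ x²(1 − x/a)² dx = a³/30, ∫₀ᵃ x⁴(1 − x/a)² dx = a⁵/105.
State is unnormalized: ∫|φ|² dx = 1.9800, and ∫φ*·x²·φ dx = 1.7465, so ⟨x²⟩ = 1.7465 / 1.9800.
⟨x²⟩ = 0.88209.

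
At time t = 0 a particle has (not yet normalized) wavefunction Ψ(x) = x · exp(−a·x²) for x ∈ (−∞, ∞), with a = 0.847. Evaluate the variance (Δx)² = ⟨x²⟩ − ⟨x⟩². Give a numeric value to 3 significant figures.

0.885

Compute ⟨x⟩ and ⟨x²⟩ separately, then (Δx)² = ⟨x²⟩ − ⟨x⟩².
Expand each integrand as polynomial × e^(−2ax²) and use ∫x^(2j)·e^(−2ax²) dx = (2j−1)!!/(4a)^j · √(π/(2a)), odd powers → 0; here √(π/(2a)) = 1.3618.
Normalization: ∫|Ψ|² dx = 0.40195.
⟨x⟩ = 0.0000 and ⟨x²⟩ = 0.88548.
(Δx)² = 0.88548 − (0.0000)² = 0.88548.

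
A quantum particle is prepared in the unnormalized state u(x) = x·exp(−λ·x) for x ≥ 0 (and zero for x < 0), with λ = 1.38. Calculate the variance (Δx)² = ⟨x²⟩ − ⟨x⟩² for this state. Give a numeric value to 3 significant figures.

0.394

Compute ⟨x⟩ and ⟨x²⟩ separately, then (Δx)² = ⟨x²⟩ − ⟨x⟩².
Every integrand reduces to terms xʲ·e^(−2λx) on [0, ∞); use ∫₀^∞ xʲ·e^(−2λx) dx = j!/(2λ)^(j+1).
Normalization: ∫|u|² dx = 0.095127.
⟨x⟩ = 1.0870 and ⟨x²⟩ = 1.5753.
(Δx)² = 1.5753 − (1.0870)² = 0.39382.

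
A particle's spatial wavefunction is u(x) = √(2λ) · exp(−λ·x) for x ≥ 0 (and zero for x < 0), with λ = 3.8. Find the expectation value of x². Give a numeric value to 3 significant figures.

0.0346

⟨x²⟩ = ∫ x²·|u|² dx (integrals over the domain).
Every integrand reduces to terms xʲ·e^(−2λx) on [0, ∞); use ∫₀^∞ xʲ·e^(−2λx) dx = j!/(2λ)^(j+1).
⟨x²⟩ = 0.034626.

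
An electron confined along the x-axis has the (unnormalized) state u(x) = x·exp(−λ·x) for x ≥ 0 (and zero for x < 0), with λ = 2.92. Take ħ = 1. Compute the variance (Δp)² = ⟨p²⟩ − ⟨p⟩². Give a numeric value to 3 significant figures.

8.53

Compute ⟨p⟩ and ⟨p²⟩ separately; (Δp)² = ⟨p²⟩ − ⟨p⟩².
Differentiate x·exp(−λ·x) with the product rule; every integrand then reduces to terms xʲ·e^(−2λx) on [0, ∞), with ∫₀^∞ xʲ·e^(−2λx) dx = j!/(2λ)^(j+1).
Normalization: ∫|u|² dx = 0.010041.
⟨p⟩ = 0.0000 and ⟨p²⟩ = 8.5264.
(Δp)² = 8.5264 − (0.0000)² = 8.5264.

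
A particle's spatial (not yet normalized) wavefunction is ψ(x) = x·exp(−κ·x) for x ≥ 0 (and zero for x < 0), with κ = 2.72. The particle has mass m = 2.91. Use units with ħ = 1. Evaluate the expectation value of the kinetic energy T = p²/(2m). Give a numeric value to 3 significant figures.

1.27

T = −(ħ²/2m) d²/dx², so ⟨T⟩ = −(ħ²/2m) ∫ ψ*·ψ'' dx / ∫|ψ|² dx; with m = 2.91.
Differentiate x·exp(−κ·x) with the product rule; every integrand then reduces to terms xʲ·e^(−2κx) on [0, ∞), with ∫₀^∞ xʲ·e^(−2κx) dx = j!/(2κ)^(j+1).
State is unnormalized: ∫|ψ|² dx = 0.012423, and ∫ψ*·(−ħ²/2m · ψ'') dx = 0.015792, so ⟨T⟩ = 0.015792 / 0.012423.
⟨T⟩ = 1.2712.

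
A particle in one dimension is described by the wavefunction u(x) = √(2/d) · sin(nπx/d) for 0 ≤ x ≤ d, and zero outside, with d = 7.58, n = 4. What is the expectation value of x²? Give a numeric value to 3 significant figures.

⟨x²⟩ = ∫ x²·|u|² dx (integrals over the domain).
With sin²θ = (1 − cos2θ)/2 on 0 ≤ x ≤ d: ∫sin²(nπx/d) dx = d/2, ∫x·sin²(nπx/d) dx = d²/4, ∫x²·sin²(nπx/d) dx = d³·(1/6 − 1/(4n²π²)); higher powers xᵏ the same way, integrating xᵏ·cos(2nπx/d) by parts.
⟨x²⟩ = 18.970.

19.0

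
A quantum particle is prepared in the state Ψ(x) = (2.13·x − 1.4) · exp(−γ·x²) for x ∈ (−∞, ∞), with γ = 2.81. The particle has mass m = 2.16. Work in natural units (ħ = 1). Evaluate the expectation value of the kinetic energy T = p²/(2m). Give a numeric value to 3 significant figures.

T = −(ħ²/2m) d²/dx², so ⟨T⟩ = −(ħ²/2m) ∫ Ψ*·Ψ'' dx / ∫|Ψ|² dx; with m = 2.16.
Expand each integrand as polynomial × e^(−2γx²) and use ∫x^(2j)·e^(−2γx²) dx = (2j−1)!!/(4γ)^j · √(π/(2γ)), odd powers → 0; here √(π/(2γ)) = 0.74766. Differentiate with the product rule, d/dx e^(−γx²) = −2γx·e^(−γx²).
State is unnormalized: ∫|Ψ|² dx = 1.7672, and ∫Ψ*·(−ħ²/2m · Ψ'') dx = 1.5421, so ⟨T⟩ = 1.5421 / 1.7672.
⟨T⟩ = 0.87262.

0.873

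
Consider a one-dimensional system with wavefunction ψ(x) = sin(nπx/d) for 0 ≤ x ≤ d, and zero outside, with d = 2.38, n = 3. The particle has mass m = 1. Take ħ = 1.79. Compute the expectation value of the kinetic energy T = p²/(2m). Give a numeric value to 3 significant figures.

25.1

T = −(ħ²/2m) d²/dx², so ⟨T⟩ = −(ħ²/2m) ∫ ψ*·ψ'' dx / ∫|ψ|² dx; with m = 1.
d/dx sin(nπx/d) = (nπ/d)·cos(nπx/d) and d²/dx² sin(nπx/d) = −(nπ/d)²·sin(nπx/d); on 0 ≤ x ≤ d, ∫sin²(nπx/d) dx = d/2 and ∫sin(nπx/d)·cos(nπx/d) dx = 0.
State is unnormalized: ∫|ψ|² dx = 1.1900, and ∫ψ*·(−ħ²/2m · ψ'') dx = 29.896, so ⟨T⟩ = 29.896 / 1.1900.
⟨T⟩ = 25.123.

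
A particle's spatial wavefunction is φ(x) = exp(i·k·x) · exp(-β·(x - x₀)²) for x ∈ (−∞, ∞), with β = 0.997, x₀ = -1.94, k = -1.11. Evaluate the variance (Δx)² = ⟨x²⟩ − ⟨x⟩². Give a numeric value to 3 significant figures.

Compute ⟨x⟩ and ⟨x²⟩ separately, then (Δx)² = ⟨x²⟩ − ⟨x⟩².
Gaussian moments (u = x − x₀): ∫u^(2j)·e^(−2βu²) du = (2j−1)!!/(4β)^j · √(π/(2β)), odd powers integrate to 0; here √(π/(2β)) = 1.2552.
Normalization: ∫|φ|² dx = 1.2552.
⟨x⟩ = -1.9400 and ⟨x²⟩ = 4.0144.
(Δx)² = 4.0144 − (-1.9400)² = 0.25075.

0.251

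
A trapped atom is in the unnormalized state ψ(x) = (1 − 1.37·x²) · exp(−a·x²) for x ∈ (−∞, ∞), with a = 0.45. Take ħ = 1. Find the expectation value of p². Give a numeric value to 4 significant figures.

p² ψ = −ħ² d²ψ/dx²; ⟨p²⟩ = −ħ² ∫ ψ*·ψ'' dx / ∫|ψ|² dx.
Expand each integrand as polynomial × e^(−2ax²) and use ∫x^(2j)·e^(−2ax²) dx = (2j−1)!!/(4a)^j · √(π/(2a)), odd powers → 0; here √(π/(2a)) = 1.8683. Differentiate with the product rule, d/dx e^(−ax²) = −2ax·e^(−ax²).
State is unnormalized: ∫|ψ|² dx = 2.2712, and ∫ψ*·(−ħ² ψ'') dx = 5.5298, so ⟨p²⟩ = 5.5298 / 2.2712.
⟨p²⟩ = 2.4347.

2.435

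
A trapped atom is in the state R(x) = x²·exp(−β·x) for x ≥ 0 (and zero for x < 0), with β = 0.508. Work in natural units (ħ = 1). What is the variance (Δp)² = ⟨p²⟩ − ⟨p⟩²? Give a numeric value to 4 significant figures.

Compute ⟨p⟩ and ⟨p²⟩ separately; (Δp)² = ⟨p²⟩ − ⟨p⟩².
Differentiate x²·exp(−β·x) with the product rule; every integrand then reduces to terms xʲ·e^(−2βx) on [0, ∞), with ∫₀^∞ xʲ·e^(−2βx) dx = j!/(2β)^(j+1).
Normalization: ∫|R|² dx = 22.169.
⟨p⟩ = 0.0000 and ⟨p²⟩ = 0.086021.
(Δp)² = 0.086021 − (0.0000)² = 0.086021.

0.08602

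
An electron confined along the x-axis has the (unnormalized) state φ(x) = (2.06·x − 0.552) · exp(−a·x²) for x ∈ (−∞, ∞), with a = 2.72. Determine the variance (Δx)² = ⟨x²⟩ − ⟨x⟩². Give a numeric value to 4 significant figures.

Compute ⟨x⟩ and ⟨x²⟩ separately, then (Δx)² = ⟨x²⟩ − ⟨x⟩².
Expand each integrand as polynomial × e^(−2ax²) and use ∫x^(2j)·e^(−2ax²) dx = (2j−1)!!/(4a)^j · √(π/(2a)), odd powers → 0; here √(π/(2a)) = 0.75993.
Normalization: ∫|φ|² dx = 0.52796.
⟨x⟩ = -0.30087 and ⟨x²⟩ = 0.19511.
(Δx)² = 0.19511 − (-0.30087)² = 0.10459.

0.1046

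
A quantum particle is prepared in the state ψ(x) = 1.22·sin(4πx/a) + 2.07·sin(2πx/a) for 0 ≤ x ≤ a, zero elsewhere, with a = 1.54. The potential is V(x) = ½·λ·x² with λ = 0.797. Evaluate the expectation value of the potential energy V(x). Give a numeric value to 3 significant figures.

⟨V⟩ = ∫ V(x)·|ψ|² dx / ∫|ψ|² dx.
On 0 ≤ x ≤ a (j ≠ l): ∫sin²(jπx/a) dx = a/2, ∫sin(jπx/a)·sin(lπx/a) dx = 0; diagonal moments ∫x·sin²(jπx/a) dx = a²/4, ∫x²·sin²(jπx/a) dx = a³·(1/6 − 1/(4j²π²)); cross terms ∫x·sin(jπx/a)·sin(lπx/a) dx = 0 for j + l even and −4jla²/(π²(j² − l²)²) for j + l odd, ∫x²·sin(jπx/a)·sin(lπx/a) dx = (−1)^(j+l)·4jla³/(π²(j² − l²)²); higher powers the same way via product-to-sum and parts.
State is unnormalized: ∫|ψ|² dx = 4.4454, and ∫ψ*·V(x)·ψ dx = 1.5230, so ⟨V⟩ = 1.5230 / 4.4454.
⟨V⟩ = 0.34260.

0.343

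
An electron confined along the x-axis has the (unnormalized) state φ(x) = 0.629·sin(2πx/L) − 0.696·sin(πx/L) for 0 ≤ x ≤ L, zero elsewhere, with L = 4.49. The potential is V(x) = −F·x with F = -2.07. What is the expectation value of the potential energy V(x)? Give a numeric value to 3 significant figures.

6.31

⟨V⟩ = ∫ V(x)·|φ|² dx / ∫|φ|² dx.
On 0 ≤ x ≤ L (j ≠ l): ∫sin²(jπx/L) dx = L/2, ∫sin(jπx/L)·sin(lπx/L) dx = 0; diagonal moments ∫x·sin²(jπx/L) dx = L²/4, ∫x²·sin²(jπx/L) dx = L³·(1/6 − 1/(4j²π²)); cross terms ∫x·sin(jπx/L)·sin(lπx/L) dx = 0 for j + l even and −4jlL²/(π²(j² − l²)²) for j + l odd, ∫x²·sin(jπx/L)·sin(lπx/L) dx = (−1)^(j+l)·4jlL³/(π²(j² − l²)²); higher powers the same way via product-to-sum and parts.
State is unnormalized: ∫|φ|² dx = 1.9757, and ∫φ*·V(x)·φ dx = 12.472, so ⟨V⟩ = 12.472 / 1.9757.
⟨V⟩ = 6.3128.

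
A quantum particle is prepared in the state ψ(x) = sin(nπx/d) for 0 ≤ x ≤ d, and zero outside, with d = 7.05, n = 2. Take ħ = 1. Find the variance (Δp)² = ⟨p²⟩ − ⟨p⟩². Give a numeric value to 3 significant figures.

Compute ⟨p⟩ and ⟨p²⟩ separately; (Δp)² = ⟨p²⟩ − ⟨p⟩².
d/dx sin(nπx/d) = (nπ/d)·cos(nπx/d) and d²/dx² sin(nπx/d) = −(nπ/d)²·sin(nπx/d); on 0 ≤ x ≤ d, ∫sin²(nπx/d) dx = d/2 and ∫sin(nπx/d)·cos(nπx/d) dx = 0.
Normalization: ∫|ψ|² dx = 3.5250.
⟨p⟩ = 0.0000 and ⟨p²⟩ = 0.79429.
(Δp)² = 0.79429 − (0.0000)² = 0.79429.

0.794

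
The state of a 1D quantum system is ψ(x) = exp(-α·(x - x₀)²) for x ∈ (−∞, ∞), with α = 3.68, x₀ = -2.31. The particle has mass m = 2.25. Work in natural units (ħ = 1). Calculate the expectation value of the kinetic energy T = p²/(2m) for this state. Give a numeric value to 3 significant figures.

T = −(ħ²/2m) d²/dx², so ⟨T⟩ = −(ħ²/2m) ∫ ψ*·ψ'' dx / ∫|ψ|² dx; with m = 2.25.
Gaussian moments (u = x − x₀): ∫u^(2j)·e^(−2αu²) du = (2j−1)!!/(4α)^j · √(π/(2α)), odd powers integrate to 0; here √(π/(2α)) = 0.65334. Derivatives: d/dx e^(−αu²) = −2αu·e^(−αu²), d²/dx² e^(−αu²) = (4α²u² − 2α)·e^(−αu²).
State is unnormalized: ∫|ψ|² dx = 0.65334, and ∫ψ*·(−ħ²/2m · ψ'') dx = 0.53428, so ⟨T⟩ = 0.53428 / 0.65334.
⟨T⟩ = 0.81778.

0.818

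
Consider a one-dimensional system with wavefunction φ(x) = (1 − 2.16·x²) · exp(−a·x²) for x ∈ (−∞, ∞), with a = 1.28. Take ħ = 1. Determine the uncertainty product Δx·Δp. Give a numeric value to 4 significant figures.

Δx = √(⟨x²⟩−⟨x⟩²), Δp = √(⟨p²⟩−⟨p⟩²).
Expand each integrand as polynomial × e^(−2ax²) and use ∫x^(2j)·e^(−2ax²) dx = (2j−1)!!/(4a)^j · √(π/(2a)), odd powers → 0; here √(π/(2a)) = 1.1078. Differentiate with the product rule, d/dx e^(−ax²) = −2ax·e^(−ax²).
Normalization: ∫|φ|² dx = 0.76458.
⟨x⟩ = 0.0000, ⟨x²⟩ = 0.32216 ⇒ Δx = 0.56759.
⟨p⟩ = 0.0000, ⟨p²⟩ = 5.7299 ⇒ Δp = 2.3937.
Δx·Δp = 1.3587.

1.359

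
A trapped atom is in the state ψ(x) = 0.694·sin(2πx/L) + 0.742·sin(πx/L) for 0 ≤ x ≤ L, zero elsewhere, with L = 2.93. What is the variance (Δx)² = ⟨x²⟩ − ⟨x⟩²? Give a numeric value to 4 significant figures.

0.1554

Compute ⟨x⟩ and ⟨x²⟩ separately, then (Δx)² = ⟨x²⟩ − ⟨x⟩².
On 0 ≤ x ≤ L (j ≠ l): ∫sin²(jπx/L) dx = L/2, ∫sin(jπx/L)·sin(lπx/L) dx = 0; diagonal moments ∫x·sin²(jπx/L) dx = L²/4, ∫x²·sin²(jπx/L) dx = L³·(1/6 − 1/(4j²π²)); cross terms ∫x·sin(jπx/L)·sin(lπx/L) dx = 0 for j + l even and −4jlL²/(π²(j² − l²)²) for j + l odd, ∫x²·sin(jπx/L)·sin(lπx/L) dx = (−1)^(j+l)·4jlL³/(π²(j² − l²)²); higher powers the same way via product-to-sum and parts.
Normalization: ∫|ψ|² dx = 1.5122.
⟨x⟩ = 0.93841 and ⟨x²⟩ = 1.0360.
(Δx)² = 1.0360 − (0.93841)² = 0.15539.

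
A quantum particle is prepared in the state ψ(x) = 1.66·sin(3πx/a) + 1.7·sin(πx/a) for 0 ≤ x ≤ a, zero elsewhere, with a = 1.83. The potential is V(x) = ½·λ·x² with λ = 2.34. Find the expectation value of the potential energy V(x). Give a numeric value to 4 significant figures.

1.343

⟨V⟩ = ∫ V(x)·|ψ|² dx / ∫|ψ|² dx.
On 0 ≤ x ≤ a (j ≠ l): ∫sin²(jπx/a) dx = a/2, ∫sin(jπx/a)·sin(lπx/a) dx = 0; diagonal moments ∫x·sin²(jπx/a) dx = a²/4, ∫x²·sin²(jπx/a) dx = a³·(1/6 − 1/(4j²π²)); cross terms ∫x·sin(jπx/a)·sin(lπx/a) dx = 0 for j + l even and −4jla²/(π²(j² − l²)²) for j + l odd, ∫x²·sin(jπx/a)·sin(lπx/a) dx = (−1)^(j+l)·4jla³/(π²(j² − l²)²); higher powers the same way via product-to-sum and parts.
State is unnormalized: ∫|ψ|² dx = 5.1657, and ∫ψ*·V(x)·ψ dx = 6.9351, so ⟨V⟩ = 6.9351 / 5.1657.
⟨V⟩ = 1.3425.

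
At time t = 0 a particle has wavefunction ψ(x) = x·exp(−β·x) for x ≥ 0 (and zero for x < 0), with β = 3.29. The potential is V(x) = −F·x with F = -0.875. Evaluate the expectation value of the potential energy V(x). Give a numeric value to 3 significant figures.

0.399

⟨V⟩ = ∫ V(x)·|ψ|² dx / ∫|ψ|² dx.
Every integrand reduces to terms xʲ·e^(−2βx) on [0, ∞); use ∫₀^∞ xʲ·e^(−2βx) dx = j!/(2β)^(j+1).
State is unnormalized: ∫|ψ|² dx = 0.0070202, and ∫ψ*·V(x)·ψ dx = 0.0028006, so ⟨V⟩ = 0.0028006 / 0.0070202.
⟨V⟩ = 0.39894.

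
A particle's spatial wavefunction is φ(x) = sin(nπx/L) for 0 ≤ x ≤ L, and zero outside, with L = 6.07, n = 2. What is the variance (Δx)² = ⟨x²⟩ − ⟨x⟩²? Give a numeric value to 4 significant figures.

2.604

Compute ⟨x⟩ and ⟨x²⟩ separately, then (Δx)² = ⟨x²⟩ − ⟨x⟩².
With sin²θ = (1 − cos2θ)/2 on 0 ≤ x ≤ L: ∫sin²(nπx/L) dx = L/2, ∫x·sin²(nπx/L) dx = L²/4, ∫x²·sin²(nπx/L) dx = L³·(1/6 − 1/(4n²π²)); higher powers xᵏ the same way, integrating xᵏ·cos(2nπx/L) by parts.
Normalization: ∫|φ|² dx = 3.0350.
⟨x⟩ = 3.0350 and ⟨x²⟩ = 11.815.
(Δx)² = 11.815 − (3.0350)² = 2.6038.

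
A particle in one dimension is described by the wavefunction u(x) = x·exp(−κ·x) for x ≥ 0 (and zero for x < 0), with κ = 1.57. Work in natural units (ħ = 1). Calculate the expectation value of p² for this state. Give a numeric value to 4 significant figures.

p² u = −ħ² d²u/dx²; ⟨p²⟩ = −ħ² ∫ u*·u'' dx / ∫|u|² dx.
Differentiate x·exp(−κ·x) with the product rule; every integrand then reduces to terms xʲ·e^(−2κx) on [0, ∞), with ∫₀^∞ xʲ·e^(−2κx) dx = j!/(2κ)^(j+1).
State is unnormalized: ∫|u|² dx = 0.064601, and ∫u*·(−ħ² u'') dx = 0.15924, so ⟨p²⟩ = 0.15924 / 0.064601.
⟨p²⟩ = 2.4649.

2.465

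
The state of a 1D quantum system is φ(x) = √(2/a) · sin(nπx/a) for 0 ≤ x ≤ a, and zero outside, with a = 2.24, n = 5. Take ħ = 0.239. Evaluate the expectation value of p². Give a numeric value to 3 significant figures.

p² φ = −ħ² d²φ/dx²; ⟨p²⟩ = −ħ² ∫ φ*·φ'' dx.
d/dx sin(nπx/a) = (nπ/a)·cos(nπx/a) and d²/dx² sin(nπx/a) = −(nπ/a)²·sin(nπx/a); on 0 ≤ x ≤ a, ∫sin²(nπx/a) dx = a/2 and ∫sin(nπx/a)·cos(nπx/a) dx = 0.
⟨p²⟩ = 2.8089.

2.81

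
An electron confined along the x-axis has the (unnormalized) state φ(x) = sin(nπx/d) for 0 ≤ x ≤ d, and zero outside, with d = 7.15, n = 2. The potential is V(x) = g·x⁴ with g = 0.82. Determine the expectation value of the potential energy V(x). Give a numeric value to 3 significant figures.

376.

⟨V⟩ = ∫ V(x)·|φ|² dx / ∫|φ|² dx.
With sin²θ = (1 − cos2θ)/2 on 0 ≤ x ≤ d: ∫sin²(nπx/d) dx = d/2, ∫x·sin²(nπx/d) dx = d²/4, ∫x²·sin²(nπx/d) dx = d³·(1/6 − 1/(4n²π²)); higher powers xᵏ the same way, integrating xᵏ·cos(2nπx/d) by parts.
State is unnormalized: ∫|φ|² dx = 3.5750, and ∫φ*·V(x)·φ dx = 1345.6, so ⟨V⟩ = 1345.6 / 3.5750.
⟨V⟩ = 376.39.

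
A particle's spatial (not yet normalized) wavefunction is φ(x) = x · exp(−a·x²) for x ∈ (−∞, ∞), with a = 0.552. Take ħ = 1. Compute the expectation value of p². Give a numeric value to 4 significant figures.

p² φ = −ħ² d²φ/dx²; ⟨p²⟩ = −ħ² ∫ φ*·φ'' dx / ∫|φ|² dx.
Expand each integrand as polynomial × e^(−2ax²) and use ∫x^(2j)·e^(−2ax²) dx = (2j−1)!!/(4a)^j · √(π/(2a)), odd powers → 0; here √(π/(2a)) = 1.6869. Differentiate with the product rule, d/dx e^(−ax²) = −2ax·e^(−ax²).
State is unnormalized: ∫|φ|² dx = 0.76400, and ∫φ*·(−ħ² φ'') dx = 1.2652, so ⟨p²⟩ = 1.2652 / 0.76400.
⟨p²⟩ = 1.6560.

1.656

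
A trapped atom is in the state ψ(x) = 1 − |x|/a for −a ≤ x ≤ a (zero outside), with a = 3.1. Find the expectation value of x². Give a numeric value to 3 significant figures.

⟨x²⟩ = ∫ x²·|ψ|² dx / ∫|ψ|² dx (integrals over the domain).
ψ is even, so ∫ over [−a, a] = 2∫₀ᵃ with ψ = 1 − x/a there: ∫₀ᵃ (1 − x/a)² dx = a/3, ∫₀ᵃ x²(1 − x/a)² dx = a³/30, ∫₀ᵃ x⁴(1 − x/a)² dx = a⁵/105.
State is unnormalized: ∫|ψ|² dx = 2.0667, and ∫ψ*·x²·ψ dx = 1.9861, so ⟨x²⟩ = 1.9861 / 2.0667.
⟨x²⟩ = 0.96100.

0.961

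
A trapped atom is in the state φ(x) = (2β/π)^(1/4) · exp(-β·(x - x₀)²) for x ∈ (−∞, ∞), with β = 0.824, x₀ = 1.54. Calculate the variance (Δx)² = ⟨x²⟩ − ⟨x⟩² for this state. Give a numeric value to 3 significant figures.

0.303

Compute ⟨x⟩ and ⟨x²⟩ separately, then (Δx)² = ⟨x²⟩ − ⟨x⟩².
Gaussian moments (u = x − x₀): ∫u^(2j)·e^(−2βu²) du = (2j−1)!!/(4β)^j · √(π/(2β)), odd powers integrate to 0; here √(π/(2β)) = 1.3807.
⟨x⟩ = 1.5400 and ⟨x²⟩ = 2.6750.
(Δx)² = 2.6750 − (1.5400)² = 0.30340.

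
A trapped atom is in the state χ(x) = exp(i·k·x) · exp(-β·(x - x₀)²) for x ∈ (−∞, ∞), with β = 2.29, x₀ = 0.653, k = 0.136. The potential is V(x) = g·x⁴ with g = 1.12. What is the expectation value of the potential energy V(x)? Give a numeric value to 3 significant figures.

⟨V⟩ = ∫ V(x)·|χ|² dx / ∫|χ|² dx.
Gaussian moments (u = x − x₀): ∫u^(2j)·e^(−2βu²) du = (2j−1)!!/(4β)^j · √(π/(2β)), odd powers integrate to 0; here √(π/(2β)) = 0.82821.
State is unnormalized: ∫|χ|² dx = 0.82821, and ∫χ*·V(x)·χ dx = 0.46091, so ⟨V⟩ = 0.46091 / 0.82821.
⟨V⟩ = 0.55651.

0.557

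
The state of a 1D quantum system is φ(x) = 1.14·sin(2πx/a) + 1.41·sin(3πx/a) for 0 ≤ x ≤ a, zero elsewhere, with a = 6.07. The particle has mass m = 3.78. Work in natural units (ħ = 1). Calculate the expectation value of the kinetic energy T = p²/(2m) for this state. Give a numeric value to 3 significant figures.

0.249

T = −(ħ²/2m) d²/dx², so ⟨T⟩ = −(ħ²/2m) ∫ φ*·φ'' dx / ∫|φ|² dx; with m = 3.78.
d²/dx² sin(jπx/a) = −(jπ/a)²·sin(jπx/a); on 0 ≤ x ≤ a, ∫sin²(jπx/a) dx = a/2 and ∫sin(jπx/a)·sin(lπx/a) dx = 0 for j ≠ l, so only diagonal terms survive in ∫|φ|² and ∫φ·φ″; ∫φ·φ′ dx = [φ²/2] between the walls = 0.
State is unnormalized: ∫|φ|² dx = 9.9782, and ∫φ*·(−ħ²/2m · φ'') dx = 2.4832, so ⟨T⟩ = 2.4832 / 9.9782.
⟨T⟩ = 0.24886.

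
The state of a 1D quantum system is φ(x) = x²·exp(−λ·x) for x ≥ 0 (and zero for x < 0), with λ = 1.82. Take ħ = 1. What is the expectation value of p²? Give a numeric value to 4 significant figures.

p² φ = −ħ² d²φ/dx²; ⟨p²⟩ = −ħ² ∫ φ*·φ'' dx / ∫|φ|² dx.
Differentiate x²·exp(−λ·x) with the product rule; every integrand then reduces to terms xʲ·e^(−2λx) on [0, ∞), with ∫₀^∞ xʲ·e^(−2λx) dx = j!/(2λ)^(j+1).
State is unnormalized: ∫|φ|² dx = 0.037558, and ∫φ*·(−ħ² φ'') dx = 0.041469, so ⟨p²⟩ = 0.041469 / 0.037558.
⟨p²⟩ = 1.1041.

1.104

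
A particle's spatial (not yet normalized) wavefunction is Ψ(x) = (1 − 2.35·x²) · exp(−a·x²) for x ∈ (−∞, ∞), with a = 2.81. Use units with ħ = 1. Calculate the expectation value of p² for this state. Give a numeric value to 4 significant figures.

p² Ψ = −ħ² d²Ψ/dx²; ⟨p²⟩ = −ħ² ∫ Ψ*·Ψ'' dx / ∫|Ψ|² dx.
Expand each integrand as polynomial × e^(−2ax²) and use ∫x^(2j)·e^(−2ax²) dx = (2j−1)!!/(4a)^j · √(π/(2a)), odd powers → 0; here √(π/(2a)) = 0.74766. Differentiate with the product rule, d/dx e^(−ax²) = −2ax·e^(−ax²).
State is unnormalized: ∫|Ψ|² dx = 0.53308, and ∫Ψ*·(−ħ² Ψ'') dx = 3.6223, so ⟨p²⟩ = 3.6223 / 0.53308.
⟨p²⟩ = 6.7951.

6.795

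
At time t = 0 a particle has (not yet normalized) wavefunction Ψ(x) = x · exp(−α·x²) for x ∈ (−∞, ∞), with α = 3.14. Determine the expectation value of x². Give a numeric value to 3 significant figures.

0.239

⟨x²⟩ = ∫ x²·|Ψ|² dx / ∫|Ψ|² dx (integrals over the domain).
Expand each integrand as polynomial × e^(−2αx²) and use ∫x^(2j)·e^(−2αx²) dx = (2j−1)!!/(4α)^j · √(π/(2α)), odd powers → 0; here √(π/(2α)) = 0.70729.
State is unnormalized: ∫|Ψ|² dx = 0.056313, and ∫Ψ*·x²·Ψ dx = 0.013450, so ⟨x²⟩ = 0.013450 / 0.056313.
⟨x²⟩ = 0.23885.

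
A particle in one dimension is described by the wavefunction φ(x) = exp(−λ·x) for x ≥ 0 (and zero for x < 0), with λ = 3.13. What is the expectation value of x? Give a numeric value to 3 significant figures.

0.160

⟨x⟩ = ∫ x·|φ|² dx / ∫|φ|² dx (integrals over the domain).
Every integrand reduces to terms xʲ·e^(−2λx) on [0, ∞); use ∫₀^∞ xʲ·e^(−2λx) dx = j!/(2λ)^(j+1).
State is unnormalized: ∫|φ|² dx = 0.15974, and ∫φ*·x·φ dx = 0.025518, so ⟨x⟩ = 0.025518 / 0.15974.
⟨x⟩ = 0.15974.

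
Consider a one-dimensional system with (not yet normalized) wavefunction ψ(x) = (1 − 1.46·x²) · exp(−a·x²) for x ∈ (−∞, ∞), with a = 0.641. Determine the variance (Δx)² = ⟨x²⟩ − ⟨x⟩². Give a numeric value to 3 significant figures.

1.14

Compute ⟨x⟩ and ⟨x²⟩ separately, then (Δx)² = ⟨x²⟩ − ⟨x⟩².
Expand each integrand as polynomial × e^(−2ax²) and use ∫x^(2j)·e^(−2ax²) dx = (2j−1)!!/(4a)^j · √(π/(2a)), odd powers → 0; here √(π/(2a)) = 1.5654.
Normalization: ∫|ψ|² dx = 1.3054.
⟨x⟩ = 0.0000 and ⟨x²⟩ = 1.1445.
(Δx)² = 1.1445 − (0.0000)² = 1.1445.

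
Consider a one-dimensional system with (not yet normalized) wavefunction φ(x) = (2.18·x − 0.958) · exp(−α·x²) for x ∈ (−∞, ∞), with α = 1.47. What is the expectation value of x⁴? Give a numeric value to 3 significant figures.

0.249

⟨x⁴⟩ = ∫ x⁴·|φ|² dx / ∫|φ|² dx (integrals over the domain).
Expand each integrand as polynomial × e^(−2αx²) and use ∫x^(2j)·e^(−2αx²) dx = (2j−1)!!/(4α)^j · √(π/(2α)), odd powers → 0; here √(π/(2α)) = 1.0337.
State is unnormalized: ∫|φ|² dx = 1.7842, and ∫φ*·x⁴·φ dx = 0.44479, so ⟨x⁴⟩ = 0.44479 / 1.7842.
⟨x⁴⟩ = 0.24930.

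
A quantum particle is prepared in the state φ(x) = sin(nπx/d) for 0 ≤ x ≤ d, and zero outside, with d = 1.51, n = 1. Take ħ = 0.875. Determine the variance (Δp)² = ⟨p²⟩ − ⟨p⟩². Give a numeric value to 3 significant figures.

Compute ⟨p⟩ and ⟨p²⟩ separately; (Δp)² = ⟨p²⟩ − ⟨p⟩².
d/dx sin(nπx/d) = (nπ/d)·cos(nπx/d) and d²/dx² sin(nπx/d) = −(nπ/d)²·sin(nπx/d); on 0 ≤ x ≤ d, ∫sin²(nπx/d) dx = d/2 and ∫sin(nπx/d)·cos(nπx/d) dx = 0.
Normalization: ∫|φ|² dx = 0.75500.
⟨p⟩ = 0.0000 and ⟨p²⟩ = 3.3141.
(Δp)² = 3.3141 − (0.0000)² = 3.3141.

3.31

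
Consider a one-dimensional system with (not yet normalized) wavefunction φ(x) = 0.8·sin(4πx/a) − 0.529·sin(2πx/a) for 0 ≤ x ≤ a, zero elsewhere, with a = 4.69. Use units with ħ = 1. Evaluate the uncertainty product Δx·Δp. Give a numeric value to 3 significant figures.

Δx = √(⟨x²⟩−⟨x⟩²), Δp = √(⟨p²⟩−⟨p⟩²).
On 0 ≤ x ≤ a (j ≠ l): ∫sin²(jπx/a) dx = a/2, ∫sin(jπx/a)·sin(lπx/a) dx = 0; diagonal moments ∫x·sin²(jπx/a) dx = a²/4, ∫x²·sin²(jπx/a) dx = a³·(1/6 − 1/(4j²π²)); cross terms ∫x·sin(jπx/a)·sin(lπx/a) dx = 0 for j + l even and −4jla²/(π²(j² − l²)²) for j + l odd, ∫x²·sin(jπx/a)·sin(lπx/a) dx = (−1)^(j+l)·4jla³/(π²(j² − l²)²); higher powers the same way via product-to-sum and parts. d²/dx² sin(jπx/a) = −(jπ/a)²·sin(jπx/a); on 0 ≤ x ≤ a, ∫sin²(jπx/a) dx = a/2 and ∫sin(jπx/a)·sin(lπx/a) dx = 0 for j ≠ l, so only diagonal terms survive in ∫|φ|² and ∫φ·φ″; ∫φ·φ′ dx = [φ²/2] between the walls = 0.
Normalization: ∫|φ|² dx = 2.1570.
⟨x⟩ = 2.3450, ⟨x²⟩ = 6.2874 ⇒ Δx = 0.88790.
⟨p⟩ = 0.0000, ⟨p²⟩ = 5.5411 ⇒ Δp = 2.3540.
Δx·Δp = 2.0901.

2.09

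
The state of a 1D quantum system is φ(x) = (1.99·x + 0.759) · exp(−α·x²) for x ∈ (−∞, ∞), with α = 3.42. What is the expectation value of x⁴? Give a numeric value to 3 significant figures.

0.0375

⟨x⁴⟩ = ∫ x⁴·|φ|² dx / ∫|φ|² dx (integrals over the domain).
Expand each integrand as polynomial × e^(−2αx²) and use ∫x^(2j)·e^(−2αx²) dx = (2j−1)!!/(4α)^j · √(π/(2α)), odd powers → 0; here √(π/(2α)) = 0.67771.
State is unnormalized: ∫|φ|² dx = 0.58660, and ∫φ*·x⁴·φ dx = 0.021983, so ⟨x⁴⟩ = 0.021983 / 0.58660.
⟨x⁴⟩ = 0.037476.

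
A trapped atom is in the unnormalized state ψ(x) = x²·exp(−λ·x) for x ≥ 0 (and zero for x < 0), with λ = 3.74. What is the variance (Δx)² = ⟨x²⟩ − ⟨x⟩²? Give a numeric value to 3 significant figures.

Compute ⟨x⟩ and ⟨x²⟩ separately, then (Δx)² = ⟨x²⟩ − ⟨x⟩².
Every integrand reduces to terms xʲ·e^(−2λx) on [0, ∞); use ∫₀^∞ xʲ·e^(−2λx) dx = j!/(2λ)^(j+1).
Normalization: ∫|ψ|² dx = 0.0010250.
⟨x⟩ = 0.66845 and ⟨x²⟩ = 0.53619.
(Δx)² = 0.53619 − (0.66845)² = 0.089365.

0.0894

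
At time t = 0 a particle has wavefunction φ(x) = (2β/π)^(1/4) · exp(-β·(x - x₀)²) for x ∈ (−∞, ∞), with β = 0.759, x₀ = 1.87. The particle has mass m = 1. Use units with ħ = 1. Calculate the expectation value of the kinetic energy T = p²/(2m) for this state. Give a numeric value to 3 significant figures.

0.380

T = −(ħ²/2m) d²/dx², so ⟨T⟩ = −(ħ²/2m) ∫ φ*·φ'' dx; with m = 1.
Gaussian moments (u = x − x₀): ∫u^(2j)·e^(−2βu²) du = (2j−1)!!/(4β)^j · √(π/(2β)), odd powers integrate to 0; here √(π/(2β)) = 1.4386. Derivatives: d/dx e^(−βu²) = −2βu·e^(−βu²), d²/dx² e^(−βu²) = (4β²u² − 2β)·e^(−βu²).
⟨T⟩ = 0.37950.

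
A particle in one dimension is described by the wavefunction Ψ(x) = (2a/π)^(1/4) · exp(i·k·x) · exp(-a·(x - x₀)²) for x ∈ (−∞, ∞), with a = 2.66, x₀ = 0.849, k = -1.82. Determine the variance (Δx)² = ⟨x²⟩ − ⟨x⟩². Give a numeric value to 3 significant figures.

Compute ⟨x⟩ and ⟨x²⟩ separately, then (Δx)² = ⟨x²⟩ − ⟨x⟩².
Gaussian moments (u = x − x₀): ∫u^(2j)·e^(−2au²) du = (2j−1)!!/(4a)^j · √(π/(2a)), odd powers integrate to 0; here √(π/(2a)) = 0.76846.
⟨x⟩ = 0.84900 and ⟨x²⟩ = 0.81479.
(Δx)² = 0.81479 − (0.84900)² = 0.093985.

0.0940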